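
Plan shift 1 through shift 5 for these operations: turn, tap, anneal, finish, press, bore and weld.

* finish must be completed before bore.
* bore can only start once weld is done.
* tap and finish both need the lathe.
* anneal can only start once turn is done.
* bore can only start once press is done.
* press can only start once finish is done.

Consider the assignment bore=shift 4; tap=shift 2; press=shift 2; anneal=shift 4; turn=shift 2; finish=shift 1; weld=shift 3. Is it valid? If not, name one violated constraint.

Yes, all constraints hold

tap and finish both need the lathe — holds.
bore can only start once press is done — holds.
press can only start once finish is done — holds.
bore can only start once weld is done — holds.
anneal can only start once turn is done — holds.
finish must be completed before bore — holds.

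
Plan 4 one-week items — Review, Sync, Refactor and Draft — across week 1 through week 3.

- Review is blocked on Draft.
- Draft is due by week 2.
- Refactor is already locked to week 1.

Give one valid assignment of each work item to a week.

Refactor -> week 1, Sync -> week 1, Draft -> week 1, Review -> week 2

Checking: Draft(week 1) before Review(week 2); Refactor=week 1 in [week 1,week 1]; Draft=week 1 in [week 1,week 2].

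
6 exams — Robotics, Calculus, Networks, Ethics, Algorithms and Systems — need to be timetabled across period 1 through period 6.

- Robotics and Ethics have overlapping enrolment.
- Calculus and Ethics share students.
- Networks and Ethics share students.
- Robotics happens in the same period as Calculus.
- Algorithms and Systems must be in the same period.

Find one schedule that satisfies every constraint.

Calculus -> period 1, Networks -> period 1, Ethics -> period 2, Algorithms -> period 1, Robotics -> period 1, Systems -> period 1

Checking: Networks(period 1) != Ethics(period 2); Calculus(period 1) != Ethics(period 2); Robotics(period 1) != Ethics(period 2); Algorithms = Systems = period 1; Robotics = Calculus = period 1.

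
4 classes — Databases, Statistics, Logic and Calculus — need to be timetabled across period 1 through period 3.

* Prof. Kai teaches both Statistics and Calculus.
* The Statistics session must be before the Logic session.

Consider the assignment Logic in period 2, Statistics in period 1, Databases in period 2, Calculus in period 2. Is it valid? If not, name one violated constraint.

The Statistics session must be before the Logic session — holds.
Prof. Kai teaches both Statistics and Calculus — holds.

Yes, all constraints hold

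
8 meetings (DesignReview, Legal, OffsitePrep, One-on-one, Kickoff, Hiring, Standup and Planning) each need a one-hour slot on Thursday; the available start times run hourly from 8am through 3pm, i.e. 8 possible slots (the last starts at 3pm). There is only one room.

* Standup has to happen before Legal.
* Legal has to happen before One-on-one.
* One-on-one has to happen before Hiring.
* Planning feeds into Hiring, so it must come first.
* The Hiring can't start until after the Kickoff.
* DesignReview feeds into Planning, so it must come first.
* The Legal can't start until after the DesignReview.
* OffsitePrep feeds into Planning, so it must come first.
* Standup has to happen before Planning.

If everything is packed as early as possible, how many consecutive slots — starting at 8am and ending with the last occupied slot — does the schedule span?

8

The precedence chain requires at least 4 distinct slots.
With at most 1 per slot and 8 meetings, at least 8 slots are needed.
8 works (last occupied slot: 3pm): for example Legal in 12pm, One-on-one in 1pm, Standup in 9am, Planning in 11am, DesignReview in 8am, Hiring in 3pm, OffsitePrep in 10am, Kickoff in 2pm.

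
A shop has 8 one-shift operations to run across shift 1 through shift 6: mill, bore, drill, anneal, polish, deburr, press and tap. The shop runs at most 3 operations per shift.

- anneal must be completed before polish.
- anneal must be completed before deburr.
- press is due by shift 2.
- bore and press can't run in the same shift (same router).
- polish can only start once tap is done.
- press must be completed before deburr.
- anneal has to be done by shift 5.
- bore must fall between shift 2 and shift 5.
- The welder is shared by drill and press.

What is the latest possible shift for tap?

Downstream work caps tap at shift 5.
tap at shift 5 is achievable: drill in shift 2, deburr in shift 2, tap in shift 5, polish in shift 6, anneal in shift 1, bore in shift 2, mill in shift 1, press in shift 1.

shift 5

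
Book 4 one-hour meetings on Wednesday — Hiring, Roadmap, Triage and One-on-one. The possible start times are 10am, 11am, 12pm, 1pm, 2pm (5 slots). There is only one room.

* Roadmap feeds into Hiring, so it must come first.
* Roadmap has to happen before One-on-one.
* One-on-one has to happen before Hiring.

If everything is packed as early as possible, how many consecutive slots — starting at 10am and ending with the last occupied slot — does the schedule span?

The precedence chain requires at least 3 distinct slots.
With at most 1 per slot and 4 meetings, at least 4 slots are needed.
4 works (last occupied slot: 1pm): for example Hiring in 12pm; Roadmap in 10am; One-on-one in 11am; Triage in 1pm.

4 slots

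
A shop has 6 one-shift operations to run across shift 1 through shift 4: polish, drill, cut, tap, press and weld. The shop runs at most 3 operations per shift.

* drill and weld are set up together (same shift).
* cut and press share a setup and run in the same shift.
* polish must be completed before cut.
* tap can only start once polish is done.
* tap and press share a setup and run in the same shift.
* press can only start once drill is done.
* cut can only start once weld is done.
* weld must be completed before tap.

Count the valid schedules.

Splitting on polish: it can be shift 1 (6), shift 2 (5), shift 3 (3). Listing each branch's schedules as (drill, cut, tap, press, weld) by shift number:
polish=shift 1: (1,2,2,2,1) (1,3,3,3,1) (1,4,4,4,1) (2,3,3,3,2) (2,4,4,4,2) (3,4,4,4,3) — 6.
polish=shift 2: (1,3,3,3,1) (1,4,4,4,1) (2,3,3,3,2) (2,4,4,4,2) (3,4,4,4,3) — 5.
polish=shift 3: (1,4,4,4,1) (2,4,4,4,2) (3,4,4,4,3) — 3.
Summing: 6 + 5 + 3 = 14.

14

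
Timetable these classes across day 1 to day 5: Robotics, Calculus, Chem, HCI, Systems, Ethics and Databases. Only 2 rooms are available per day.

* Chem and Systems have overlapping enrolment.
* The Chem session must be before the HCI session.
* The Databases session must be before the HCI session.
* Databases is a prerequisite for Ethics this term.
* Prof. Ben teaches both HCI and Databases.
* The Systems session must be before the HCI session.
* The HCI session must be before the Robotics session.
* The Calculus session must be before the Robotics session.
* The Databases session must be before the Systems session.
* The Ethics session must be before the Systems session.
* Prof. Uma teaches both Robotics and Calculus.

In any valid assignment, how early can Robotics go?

Precedence pushes Robotics to at least day 5.
Robotics at day 5 is achievable: Systems -> day 3, Databases -> day 1, HCI -> day 4, Calculus -> day 1, Ethics -> day 2, Chem -> day 2, Robotics -> day 5.

day 5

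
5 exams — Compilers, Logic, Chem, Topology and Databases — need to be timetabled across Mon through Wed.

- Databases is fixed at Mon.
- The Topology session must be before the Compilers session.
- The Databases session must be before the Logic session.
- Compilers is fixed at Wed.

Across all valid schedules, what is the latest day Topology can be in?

Tue

Downstream work caps Topology at Tue.
Topology at Tue is achievable: Topology=Tue; Logic=Tue; Compilers=Wed; Chem=Mon; Databases=Mon.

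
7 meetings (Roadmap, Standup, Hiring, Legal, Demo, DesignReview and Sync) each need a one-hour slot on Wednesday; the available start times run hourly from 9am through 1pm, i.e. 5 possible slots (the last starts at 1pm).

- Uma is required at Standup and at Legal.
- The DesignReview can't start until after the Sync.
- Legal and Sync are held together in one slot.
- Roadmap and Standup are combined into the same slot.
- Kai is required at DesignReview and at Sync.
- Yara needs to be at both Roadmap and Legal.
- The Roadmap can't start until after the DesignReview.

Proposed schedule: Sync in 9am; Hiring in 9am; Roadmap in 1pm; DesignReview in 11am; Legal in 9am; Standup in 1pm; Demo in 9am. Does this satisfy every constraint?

The Roadmap can't start until after the DesignReview — holds.
The DesignReview can't start until after the Sync — holds.
Kai is required at DesignReview and at Sync — holds.
Yara needs to be at both Roadmap and Legal — holds.
Uma is required at Standup and at Legal — holds.
Legal and Sync are held together in one slot — holds.
Roadmap and Standup are combined into the same slot — holds.

Yes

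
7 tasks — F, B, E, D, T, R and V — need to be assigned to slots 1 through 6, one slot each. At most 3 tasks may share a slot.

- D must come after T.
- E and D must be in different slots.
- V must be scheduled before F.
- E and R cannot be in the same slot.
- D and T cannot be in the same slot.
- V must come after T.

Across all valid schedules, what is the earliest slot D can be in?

2

Precedence pushes D to at least 2.
D at 2 is achievable: T=1; D=2; F=3; E=1; R=2; B=1; V=2.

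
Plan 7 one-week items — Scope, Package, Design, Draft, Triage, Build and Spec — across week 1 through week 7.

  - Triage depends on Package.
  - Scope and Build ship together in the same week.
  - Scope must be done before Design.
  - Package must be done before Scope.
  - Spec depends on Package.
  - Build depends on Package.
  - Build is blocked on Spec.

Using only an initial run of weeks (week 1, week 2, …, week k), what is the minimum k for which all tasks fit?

The precedence chain requires at least 4 distinct weeks.
4 works (last occupied week: week 4): for example Package -> week 1, Scope -> week 3, Triage -> week 2, Design -> week 4, Spec -> week 2, Build -> week 3, Draft -> week 1.

4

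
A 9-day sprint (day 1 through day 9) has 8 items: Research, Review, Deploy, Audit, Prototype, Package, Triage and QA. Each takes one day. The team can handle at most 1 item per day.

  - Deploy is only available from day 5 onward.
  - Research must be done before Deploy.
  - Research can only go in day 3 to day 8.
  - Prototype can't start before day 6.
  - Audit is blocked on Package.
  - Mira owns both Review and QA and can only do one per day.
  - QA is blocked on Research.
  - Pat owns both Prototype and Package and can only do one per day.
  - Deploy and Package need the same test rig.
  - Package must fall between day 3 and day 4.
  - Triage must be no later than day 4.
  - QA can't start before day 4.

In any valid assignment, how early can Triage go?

day 1

Triage's own window allows nothing later than day 4.
Triage at day 1 is achievable: Package=day 3; Deploy=day 5; Review=day 2; QA=day 7; Triage=day 1; Research=day 4; Prototype=day 6; Audit=day 8.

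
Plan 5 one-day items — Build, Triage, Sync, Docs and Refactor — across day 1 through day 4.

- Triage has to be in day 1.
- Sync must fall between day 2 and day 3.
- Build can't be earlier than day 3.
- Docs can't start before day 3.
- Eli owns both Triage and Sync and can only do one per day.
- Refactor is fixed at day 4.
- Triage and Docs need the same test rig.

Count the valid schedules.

Splitting on Build: it can be day 3 (4), day 4 (4). Listing each branch's schedules as (Triage, Sync, Docs, Refactor) by day number:
Build=day 3: (1,2,3,4) (1,2,4,4) (1,3,3,4) (1,3,4,4) — 4.
Build=day 4: (1,2,3,4) (1,2,4,4) (1,3,3,4) (1,3,4,4) — 4.
Summing: 4 + 4 = 8.

8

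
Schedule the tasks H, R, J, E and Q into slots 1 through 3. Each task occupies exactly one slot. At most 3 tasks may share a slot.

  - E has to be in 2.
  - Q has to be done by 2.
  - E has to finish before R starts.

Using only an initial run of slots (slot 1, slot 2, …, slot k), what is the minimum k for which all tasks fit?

The precedence chain requires at least 2 distinct slots.
With at most 3 per slot and 5 tasks, at least 2 slots are needed.
Propagating the time windows through the other constraints, R can't land before 3, so the schedule must run through at least slot 3.
3 works (last occupied slot: 3): for example E -> 2, Q -> 1, H -> 1, J -> 1, R -> 3.

3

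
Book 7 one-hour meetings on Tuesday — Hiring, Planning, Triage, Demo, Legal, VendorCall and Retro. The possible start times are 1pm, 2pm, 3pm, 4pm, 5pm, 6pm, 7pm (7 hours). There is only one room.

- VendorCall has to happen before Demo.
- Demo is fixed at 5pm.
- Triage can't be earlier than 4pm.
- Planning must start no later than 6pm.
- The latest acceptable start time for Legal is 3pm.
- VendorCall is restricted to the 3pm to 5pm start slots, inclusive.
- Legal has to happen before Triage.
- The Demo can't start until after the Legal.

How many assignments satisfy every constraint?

Splitting on Planning: it can be 1pm (14), 2pm (14), 3pm (8), 4pm (8), 6pm (14). Listing each branch's schedules as (Hiring, Triage, Demo, Legal, VendorCall, Retro):
Planning=1pm: (2pm,6pm,5pm,3pm,4pm,7pm) (2pm,7pm,5pm,3pm,4pm,6pm) (3pm,6pm,5pm,2pm,4pm,7pm) (3pm,7pm,5pm,2pm,4pm,6pm) (4pm,6pm,5pm,2pm,3pm,7pm) (4pm,7pm,5pm,2pm,3pm,6pm) (6pm,4pm,5pm,2pm,3pm,7pm) (6pm,7pm,5pm,2pm,3pm,4pm) (6pm,7pm,5pm,2pm,4pm,3pm) (6pm,7pm,5pm,3pm,4pm,2pm) (7pm,4pm,5pm,2pm,3pm,6pm) (7pm,6pm,5pm,2pm,3pm,4pm) (7pm,6pm,5pm,2pm,4pm,3pm) (7pm,6pm,5pm,3pm,4pm,2pm) — 14.
Planning=2pm: (1pm,6pm,5pm,3pm,4pm,7pm) (1pm,7pm,5pm,3pm,4pm,6pm) (3pm,6pm,5pm,1pm,4pm,7pm) (3pm,7pm,5pm,1pm,4pm,6pm) (4pm,6pm,5pm,1pm,3pm,7pm) (4pm,7pm,5pm,1pm,3pm,6pm) (6pm,4pm,5pm,1pm,3pm,7pm) (6pm,7pm,5pm,1pm,3pm,4pm) (6pm,7pm,5pm,1pm,4pm,3pm) (6pm,7pm,5pm,3pm,4pm,1pm) (7pm,4pm,5pm,1pm,3pm,6pm) (7pm,6pm,5pm,1pm,3pm,4pm) (7pm,6pm,5pm,1pm,4pm,3pm) (7pm,6pm,5pm,3pm,4pm,1pm) — 14.
Planning=3pm: (1pm,6pm,5pm,2pm,4pm,7pm) (1pm,7pm,5pm,2pm,4pm,6pm) (2pm,6pm,5pm,1pm,4pm,7pm) (2pm,7pm,5pm,1pm,4pm,6pm) (6pm,7pm,5pm,1pm,4pm,2pm) (6pm,7pm,5pm,2pm,4pm,1pm) (7pm,6pm,5pm,1pm,4pm,2pm) (7pm,6pm,5pm,2pm,4pm,1pm) — 8.
Planning=4pm: (1pm,6pm,5pm,2pm,3pm,7pm) (1pm,7pm,5pm,2pm,3pm,6pm) (2pm,6pm,5pm,1pm,3pm,7pm) (2pm,7pm,5pm,1pm,3pm,6pm) (6pm,7pm,5pm,1pm,3pm,2pm) (6pm,7pm,5pm,2pm,3pm,1pm) (7pm,6pm,5pm,1pm,3pm,2pm) (7pm,6pm,5pm,2pm,3pm,1pm) — 8.
Planning=6pm: (1pm,4pm,5pm,2pm,3pm,7pm) (1pm,7pm,5pm,2pm,3pm,4pm) (1pm,7pm,5pm,2pm,4pm,3pm) (1pm,7pm,5pm,3pm,4pm,2pm) (2pm,4pm,5pm,1pm,3pm,7pm) (2pm,7pm,5pm,1pm,3pm,4pm) (2pm,7pm,5pm,1pm,4pm,3pm) (2pm,7pm,5pm,3pm,4pm,1pm) (3pm,7pm,5pm,1pm,4pm,2pm) (3pm,7pm,5pm,2pm,4pm,1pm) (4pm,7pm,5pm,1pm,3pm,2pm) (4pm,7pm,5pm,2pm,3pm,1pm) (7pm,4pm,5pm,1pm,3pm,2pm) (7pm,4pm,5pm,2pm,3pm,1pm) — 14.
Summing: 14 + 14 + 8 + 8 + 14 = 58.

58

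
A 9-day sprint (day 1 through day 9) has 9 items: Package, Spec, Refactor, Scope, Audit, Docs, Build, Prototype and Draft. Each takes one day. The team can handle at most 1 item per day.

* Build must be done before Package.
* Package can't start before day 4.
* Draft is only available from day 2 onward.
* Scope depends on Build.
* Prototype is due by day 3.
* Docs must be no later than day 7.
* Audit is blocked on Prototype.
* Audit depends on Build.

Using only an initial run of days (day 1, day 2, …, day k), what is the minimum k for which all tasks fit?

9

The precedence chain requires at least 2 distinct days.
With at most 1 per day and 9 tasks, at least 9 days are needed.
Package can't be placed before day 4, so the schedule must run through at least day 4.
9 works (last occupied day: day 9): for example Prototype=day 1; Audit=day 6; Refactor=day 9; Docs=day 2; Build=day 3; Scope=day 7; Spec=day 8; Draft=day 5; Package=day 4.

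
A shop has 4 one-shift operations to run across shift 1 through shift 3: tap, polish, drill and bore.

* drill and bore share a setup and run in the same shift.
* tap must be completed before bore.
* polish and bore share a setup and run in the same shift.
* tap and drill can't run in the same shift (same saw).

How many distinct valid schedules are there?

3

Enumerating: drill in shift 2, bore in shift 2, polish in shift 2, tap in shift 1 | bore -> shift 3; polish -> shift 3; tap -> shift 1; drill -> shift 3 | bore -> shift 3, drill -> shift 3, tap -> shift 2, polish -> shift 3.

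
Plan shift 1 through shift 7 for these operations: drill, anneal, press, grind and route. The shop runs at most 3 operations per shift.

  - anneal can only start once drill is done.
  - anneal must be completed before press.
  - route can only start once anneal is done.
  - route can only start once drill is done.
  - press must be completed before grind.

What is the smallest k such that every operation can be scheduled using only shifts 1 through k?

4 shifts

The precedence chain requires at least 4 distinct shifts.
With at most 3 per shift and 5 operations, at least 2 shifts are needed.
4 works (last occupied shift: shift 4): for example drill in shift 1; press in shift 3; route in shift 3; grind in shift 4; anneal in shift 2.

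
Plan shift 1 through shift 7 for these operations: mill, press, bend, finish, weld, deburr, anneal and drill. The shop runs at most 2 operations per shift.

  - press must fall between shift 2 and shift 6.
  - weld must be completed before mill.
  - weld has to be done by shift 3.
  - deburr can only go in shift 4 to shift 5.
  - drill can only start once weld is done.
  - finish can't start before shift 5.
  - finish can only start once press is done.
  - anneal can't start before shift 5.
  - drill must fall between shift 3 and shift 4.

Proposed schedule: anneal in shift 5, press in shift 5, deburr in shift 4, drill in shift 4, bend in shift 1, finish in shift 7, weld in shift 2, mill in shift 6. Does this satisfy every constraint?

deburr can only go in shift 4 to shift 5 — holds.
finish can only start once press is done — holds.
drill must fall between shift 3 and shift 4 — holds.
weld has to be done by shift 3 — holds.
anneal can't start before shift 5 — holds.
finish can't start before shift 5 — holds.
The shop runs at most 2 operations per shift — holds.
press must fall between shift 2 and shift 6 — holds.
drill can only start once weld is done — holds.
weld must be completed before mill — holds.

Yes, all constraints hold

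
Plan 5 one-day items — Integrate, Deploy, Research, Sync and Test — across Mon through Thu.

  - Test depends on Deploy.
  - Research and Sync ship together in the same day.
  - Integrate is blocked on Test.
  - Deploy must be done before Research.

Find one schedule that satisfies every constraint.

Sync in Tue; Integrate in Wed; Test in Tue; Deploy in Mon; Research in Tue

Checking: Deploy(Mon) before Test(Tue); Deploy(Mon) before Research(Tue); Test(Tue) before Integrate(Wed); Research = Sync = Tue.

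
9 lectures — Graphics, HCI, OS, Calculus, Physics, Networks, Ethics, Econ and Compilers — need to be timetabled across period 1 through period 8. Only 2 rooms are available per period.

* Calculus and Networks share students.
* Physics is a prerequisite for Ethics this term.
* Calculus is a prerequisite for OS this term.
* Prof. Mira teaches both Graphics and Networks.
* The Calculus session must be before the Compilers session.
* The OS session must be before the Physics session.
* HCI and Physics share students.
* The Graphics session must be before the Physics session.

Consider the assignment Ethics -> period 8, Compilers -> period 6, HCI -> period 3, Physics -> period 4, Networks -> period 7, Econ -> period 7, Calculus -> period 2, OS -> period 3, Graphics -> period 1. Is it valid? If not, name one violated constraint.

Yes, all constraints hold

The OS session must be before the Physics session — holds.
Calculus is a prerequisite for OS this term — holds.
Only 2 rooms are available per period — holds.
HCI and Physics share students — holds.
The Graphics session must be before the Physics session — holds.
Physics is a prerequisite for Ethics this term — holds.
Prof. Mira teaches both Graphics and Networks — holds.
Calculus and Networks share students — holds.
The Calculus session must be before the Compilers session — holds.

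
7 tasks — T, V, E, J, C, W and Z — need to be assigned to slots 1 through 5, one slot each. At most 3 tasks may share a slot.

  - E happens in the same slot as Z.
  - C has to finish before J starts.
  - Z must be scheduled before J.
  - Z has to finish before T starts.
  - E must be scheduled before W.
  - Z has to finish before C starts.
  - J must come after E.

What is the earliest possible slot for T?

2

Precedence pushes T to at least 2.
T at 2 is achievable: J in 3, Z in 1, E in 1, T in 2, C in 2, W in 2, V in 1.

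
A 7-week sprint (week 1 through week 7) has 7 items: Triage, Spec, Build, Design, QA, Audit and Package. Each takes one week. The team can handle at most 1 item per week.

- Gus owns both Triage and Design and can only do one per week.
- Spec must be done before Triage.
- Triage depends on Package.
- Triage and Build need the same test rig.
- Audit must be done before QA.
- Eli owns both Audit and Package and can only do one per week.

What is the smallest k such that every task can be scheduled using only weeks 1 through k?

7 weeks

The precedence chain requires at least 2 distinct weeks.
With at most 1 per week and 7 tasks, at least 7 weeks are needed.
7 works (last occupied week: week 7): for example Triage -> week 3; Audit -> week 4; Design -> week 7; Build -> week 6; Package -> week 2; Spec -> week 1; QA -> week 5.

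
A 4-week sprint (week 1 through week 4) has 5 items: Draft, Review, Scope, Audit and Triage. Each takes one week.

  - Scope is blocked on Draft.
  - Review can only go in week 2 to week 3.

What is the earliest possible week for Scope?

week 2

Precedence pushes Scope to at least week 2.
Scope at week 2 is achievable: Review in week 2, Scope in week 2, Draft in week 1, Audit in week 1, Triage in week 1.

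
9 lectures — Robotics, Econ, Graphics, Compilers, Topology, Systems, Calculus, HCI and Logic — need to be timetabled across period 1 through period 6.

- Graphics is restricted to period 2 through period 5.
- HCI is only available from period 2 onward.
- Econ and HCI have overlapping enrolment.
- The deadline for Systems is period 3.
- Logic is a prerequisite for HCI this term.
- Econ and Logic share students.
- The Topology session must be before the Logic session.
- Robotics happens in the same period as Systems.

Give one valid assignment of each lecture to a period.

HCI in period 3; Calculus in period 1; Graphics in period 2; Econ in period 1; Robotics in period 1; Systems in period 1; Logic in period 2; Topology in period 1; Compilers in period 1

Checking: Logic(period 2) before HCI(period 3); Topology(period 1) before Logic(period 2); Econ(period 1) != HCI(period 3); Econ(period 1) != Logic(period 2); Robotics = Systems = period 1; Systems=period 1 in [period 1,period 3]; HCI=period 3 in [period 2,period 6]; Graphics=period 2 in [period 2,period 5].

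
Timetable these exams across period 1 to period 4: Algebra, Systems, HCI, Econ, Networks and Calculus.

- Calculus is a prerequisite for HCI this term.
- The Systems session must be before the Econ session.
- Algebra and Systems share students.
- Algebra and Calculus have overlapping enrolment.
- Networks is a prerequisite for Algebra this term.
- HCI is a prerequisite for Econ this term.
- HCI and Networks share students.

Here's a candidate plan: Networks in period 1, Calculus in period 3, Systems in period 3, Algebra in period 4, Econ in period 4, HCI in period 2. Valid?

Calculus is a prerequisite for HCI this term — violated.
Algebra and Systems share students — holds.
The Systems session must be before the Econ session — holds.
HCI and Networks share students — holds.
Networks is a prerequisite for Algebra this term — holds.
Algebra and Calculus have overlapping enrolment — holds.
HCI is a prerequisite for Econ this term — holds.

No. Calculus is a prerequisite for HCI this term is not satisfied.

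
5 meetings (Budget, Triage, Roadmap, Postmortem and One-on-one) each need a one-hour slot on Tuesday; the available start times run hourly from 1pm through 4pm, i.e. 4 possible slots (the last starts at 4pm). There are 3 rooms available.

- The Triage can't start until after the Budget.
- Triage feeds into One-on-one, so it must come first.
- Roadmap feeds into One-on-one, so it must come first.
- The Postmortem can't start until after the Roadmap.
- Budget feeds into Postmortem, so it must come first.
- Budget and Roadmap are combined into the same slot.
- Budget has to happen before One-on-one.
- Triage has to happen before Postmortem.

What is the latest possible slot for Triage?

3pm

Precedence pushes Triage to at least 2pm; downstream work caps Triage at 3pm.
Triage at 3pm is achievable: Roadmap in 1pm, Triage in 3pm, One-on-one in 4pm, Postmortem in 4pm, Budget in 1pm.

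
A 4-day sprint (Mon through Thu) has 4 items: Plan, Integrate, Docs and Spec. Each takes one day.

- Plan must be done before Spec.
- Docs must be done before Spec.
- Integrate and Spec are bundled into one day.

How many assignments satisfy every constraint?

Splitting on Plan: it can be Mon (6), Tue (5), Wed (3). Listing each branch's schedules as (Integrate, Docs, Spec):
Plan=Mon: (Tue,Mon,Tue) (Wed,Mon,Wed) (Wed,Tue,Wed) (Thu,Mon,Thu) (Thu,Tue,Thu) (Thu,Wed,Thu) — 6.
Plan=Tue: (Wed,Mon,Wed) (Wed,Tue,Wed) (Thu,Mon,Thu) (Thu,Tue,Thu) (Thu,Wed,Thu) — 5.
Plan=Wed: (Thu,Mon,Thu) (Thu,Tue,Thu) (Thu,Wed,Thu) — 3.
Summing: 6 + 5 + 3 = 14.

14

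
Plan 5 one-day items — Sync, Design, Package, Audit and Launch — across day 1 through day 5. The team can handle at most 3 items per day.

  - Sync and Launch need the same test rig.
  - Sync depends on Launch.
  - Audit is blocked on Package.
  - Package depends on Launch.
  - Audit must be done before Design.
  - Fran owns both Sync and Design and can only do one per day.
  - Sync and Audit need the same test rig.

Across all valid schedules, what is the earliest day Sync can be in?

Precedence pushes Sync to at least day 2.
Sync at day 2 is achievable: Audit=day 3; Sync=day 2; Package=day 2; Design=day 4; Launch=day 1.

day 2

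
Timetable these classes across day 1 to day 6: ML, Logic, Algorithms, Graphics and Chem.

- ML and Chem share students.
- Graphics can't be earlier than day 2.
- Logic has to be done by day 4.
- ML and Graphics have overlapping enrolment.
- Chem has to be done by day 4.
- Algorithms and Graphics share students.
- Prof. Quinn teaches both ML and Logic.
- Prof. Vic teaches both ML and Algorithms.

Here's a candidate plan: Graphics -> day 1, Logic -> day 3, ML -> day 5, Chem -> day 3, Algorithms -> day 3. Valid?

Invalid. Graphics can't be earlier than day 2.

Graphics can't be earlier than day 2 — violated.
Algorithms and Graphics share students — holds.
ML and Graphics have overlapping enrolment — holds.
ML and Chem share students — holds.
Prof. Vic teaches both ML and Algorithms — holds.
Prof. Quinn teaches both ML and Logic — holds.
Chem has to be done by day 4 — holds.
Logic has to be done by day 4 — holds.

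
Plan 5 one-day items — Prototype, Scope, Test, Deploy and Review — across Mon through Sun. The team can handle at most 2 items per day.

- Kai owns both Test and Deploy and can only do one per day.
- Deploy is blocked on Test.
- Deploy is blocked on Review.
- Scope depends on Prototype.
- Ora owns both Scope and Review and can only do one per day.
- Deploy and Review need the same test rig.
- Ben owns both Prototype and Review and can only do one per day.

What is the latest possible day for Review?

Sat

Downstream work caps Review at Sat.
Review at Sat is achievable: Prototype in Mon; Review in Sat; Deploy in Sun; Scope in Tue; Test in Mon.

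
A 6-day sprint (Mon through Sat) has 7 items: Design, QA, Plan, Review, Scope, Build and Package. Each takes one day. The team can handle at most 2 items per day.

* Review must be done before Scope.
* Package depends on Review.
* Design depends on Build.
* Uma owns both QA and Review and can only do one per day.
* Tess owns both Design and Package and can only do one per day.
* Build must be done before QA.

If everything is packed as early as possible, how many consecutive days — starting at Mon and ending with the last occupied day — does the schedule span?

4

The precedence chain requires at least 2 distinct days.
With at most 2 per day and 7 work items, at least 4 days are needed.
4 works (last occupied day: Thu): for example QA in Tue, Design in Tue, Review in Mon, Package in Wed, Scope in Wed, Build in Mon, Plan in Thu.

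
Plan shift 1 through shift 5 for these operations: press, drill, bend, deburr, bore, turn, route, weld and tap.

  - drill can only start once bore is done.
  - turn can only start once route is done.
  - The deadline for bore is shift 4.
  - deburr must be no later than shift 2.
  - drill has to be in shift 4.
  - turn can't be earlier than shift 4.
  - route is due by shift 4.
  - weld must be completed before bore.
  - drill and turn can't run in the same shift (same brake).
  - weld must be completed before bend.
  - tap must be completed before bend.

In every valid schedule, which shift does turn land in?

turn's window is shift 4–shift 5.
drill is fixed at shift 4, and turn can't share a shift with drill.
So turn must be shift 5.

shift 5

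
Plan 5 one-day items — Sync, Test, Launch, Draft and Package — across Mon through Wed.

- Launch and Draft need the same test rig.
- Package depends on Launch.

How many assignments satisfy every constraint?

54

Splitting on Sync: it can be Mon (18), Tue (18), Wed (18). Listing each branch's schedules as (Test, Launch, Draft, Package):
Sync=Mon: (Mon,Mon,Tue,Tue) (Mon,Mon,Tue,Wed) (Mon,Mon,Wed,Tue) (Mon,Mon,Wed,Wed) (Mon,Tue,Mon,Wed) (Mon,Tue,Wed,Wed) (Tue,Mon,Tue,Tue) (Tue,Mon,Tue,Wed) (Tue,Mon,Wed,Tue) (Tue,Mon,Wed,Wed) (Tue,Tue,Mon,Wed) (Tue,Tue,Wed,Wed) (Wed,Mon,Tue,Tue) (Wed,Mon,Tue,Wed) (Wed,Mon,Wed,Tue) (Wed,Mon,Wed,Wed) (Wed,Tue,Mon,Wed) (Wed,Tue,Wed,Wed) — 18.
Sync=Tue: (Mon,Mon,Tue,Tue) (Mon,Mon,Tue,Wed) (Mon,Mon,Wed,Tue) (Mon,Mon,Wed,Wed) (Mon,Tue,Mon,Wed) (Mon,Tue,Wed,Wed) (Tue,Mon,Tue,Tue) (Tue,Mon,Tue,Wed) (Tue,Mon,Wed,Tue) (Tue,Mon,Wed,Wed) (Tue,Tue,Mon,Wed) (Tue,Tue,Wed,Wed) (Wed,Mon,Tue,Tue) (Wed,Mon,Tue,Wed) (Wed,Mon,Wed,Tue) (Wed,Mon,Wed,Wed) (Wed,Tue,Mon,Wed) (Wed,Tue,Wed,Wed) — 18.
Sync=Wed: (Mon,Mon,Tue,Tue) (Mon,Mon,Tue,Wed) (Mon,Mon,Wed,Tue) (Mon,Mon,Wed,Wed) (Mon,Tue,Mon,Wed) (Mon,Tue,Wed,Wed) (Tue,Mon,Tue,Tue) (Tue,Mon,Tue,Wed) (Tue,Mon,Wed,Tue) (Tue,Mon,Wed,Wed) (Tue,Tue,Mon,Wed) (Tue,Tue,Wed,Wed) (Wed,Mon,Tue,Tue) (Wed,Mon,Tue,Wed) (Wed,Mon,Wed,Tue) (Wed,Mon,Wed,Wed) (Wed,Tue,Mon,Wed) (Wed,Tue,Wed,Wed) — 18.
Summing: 18 + 18 + 18 = 54.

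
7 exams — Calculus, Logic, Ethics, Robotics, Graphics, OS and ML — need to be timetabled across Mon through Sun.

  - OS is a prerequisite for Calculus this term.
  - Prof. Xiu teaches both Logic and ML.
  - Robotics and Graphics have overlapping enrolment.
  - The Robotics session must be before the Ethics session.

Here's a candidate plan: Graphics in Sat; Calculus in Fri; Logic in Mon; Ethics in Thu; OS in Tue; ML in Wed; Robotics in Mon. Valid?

Valid

The Robotics session must be before the Ethics session — holds.
OS is a prerequisite for Calculus this term — holds.
Robotics and Graphics have overlapping enrolment — holds.
Prof. Xiu teaches both Logic and ML — holds.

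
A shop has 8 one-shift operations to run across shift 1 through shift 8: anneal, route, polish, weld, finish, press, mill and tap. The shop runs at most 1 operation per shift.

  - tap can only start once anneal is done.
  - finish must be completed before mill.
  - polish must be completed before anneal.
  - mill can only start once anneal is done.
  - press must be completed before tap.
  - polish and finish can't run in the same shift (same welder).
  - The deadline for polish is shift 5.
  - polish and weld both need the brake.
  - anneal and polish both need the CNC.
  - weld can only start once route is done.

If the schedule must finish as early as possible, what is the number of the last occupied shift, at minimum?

The precedence chain requires at least 3 distinct shifts.
With at most 1 per shift and 8 operations, at least 8 shifts are needed.
8 works (last occupied shift: shift 8): for example tap=shift 6, finish=shift 3, route=shift 7, weld=shift 8, mill=shift 4, anneal=shift 2, polish=shift 1, press=shift 5.

8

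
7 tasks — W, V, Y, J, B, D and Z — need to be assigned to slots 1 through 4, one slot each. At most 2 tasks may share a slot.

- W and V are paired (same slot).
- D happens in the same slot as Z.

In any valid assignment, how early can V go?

1

V at 1 is achievable: Y=2, J=2, V=1, W=1, B=3, Z=4, D=4.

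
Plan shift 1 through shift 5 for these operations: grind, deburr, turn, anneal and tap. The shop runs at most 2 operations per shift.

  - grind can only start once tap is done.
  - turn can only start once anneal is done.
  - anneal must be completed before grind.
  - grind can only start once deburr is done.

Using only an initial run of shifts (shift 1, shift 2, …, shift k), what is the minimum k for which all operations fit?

The precedence chain requires at least 2 distinct shifts.
With at most 2 per shift and 5 operations, at least 3 shifts are needed.
3 works (last occupied shift: shift 3): for example deburr in shift 1, turn in shift 2, tap in shift 2, grind in shift 3, anneal in shift 1.

3 shifts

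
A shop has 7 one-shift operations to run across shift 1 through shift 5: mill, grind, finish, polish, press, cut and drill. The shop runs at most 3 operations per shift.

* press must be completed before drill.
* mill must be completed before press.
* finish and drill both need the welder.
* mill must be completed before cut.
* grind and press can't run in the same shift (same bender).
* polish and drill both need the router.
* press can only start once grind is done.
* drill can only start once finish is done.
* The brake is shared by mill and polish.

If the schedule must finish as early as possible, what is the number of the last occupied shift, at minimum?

shift 3

The precedence chain requires at least 3 distinct shifts.
With at most 3 per shift and 7 operations, at least 3 shifts are needed.
3 works (last occupied shift: shift 3): for example press=shift 2, mill=shift 1, drill=shift 3, finish=shift 1, cut=shift 2, polish=shift 2, grind=shift 1.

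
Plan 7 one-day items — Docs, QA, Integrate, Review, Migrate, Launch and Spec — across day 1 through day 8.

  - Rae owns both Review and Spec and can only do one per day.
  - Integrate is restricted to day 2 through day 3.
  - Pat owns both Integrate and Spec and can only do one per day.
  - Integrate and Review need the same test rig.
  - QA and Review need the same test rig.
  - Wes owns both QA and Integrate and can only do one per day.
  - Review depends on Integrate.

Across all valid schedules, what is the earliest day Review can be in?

day 3

Precedence pushes Review to at least day 3.
Review at day 3 is achievable: Spec=day 1; Docs=day 1; Integrate=day 2; Migrate=day 1; Launch=day 1; QA=day 1; Review=day 3.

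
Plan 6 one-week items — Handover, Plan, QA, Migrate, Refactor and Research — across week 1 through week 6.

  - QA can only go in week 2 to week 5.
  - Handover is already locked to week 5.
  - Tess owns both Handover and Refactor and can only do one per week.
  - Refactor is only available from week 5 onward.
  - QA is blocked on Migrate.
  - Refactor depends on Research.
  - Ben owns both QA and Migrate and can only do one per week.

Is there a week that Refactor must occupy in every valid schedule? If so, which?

Refactor's window is week 5–week 6.
Handover is fixed at week 5, and Refactor can't share a week with Handover.
So Refactor must be week 6.

week 6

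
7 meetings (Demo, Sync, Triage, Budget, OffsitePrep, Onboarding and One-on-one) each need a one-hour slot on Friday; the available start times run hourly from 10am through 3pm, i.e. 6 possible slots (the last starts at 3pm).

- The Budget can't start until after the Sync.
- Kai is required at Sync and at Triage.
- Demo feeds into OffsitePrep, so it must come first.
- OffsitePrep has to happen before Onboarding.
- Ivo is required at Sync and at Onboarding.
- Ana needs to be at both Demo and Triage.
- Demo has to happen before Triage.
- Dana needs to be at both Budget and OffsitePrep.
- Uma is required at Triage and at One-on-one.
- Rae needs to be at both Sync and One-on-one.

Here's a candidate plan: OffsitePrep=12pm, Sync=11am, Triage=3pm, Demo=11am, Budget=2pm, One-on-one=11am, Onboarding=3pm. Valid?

No. Rae needs to be at both Sync and One-on-one is not satisfied.

Uma is required at Triage and at One-on-one — holds.
Dana needs to be at both Budget and OffsitePrep — holds.
Kai is required at Sync and at Triage — holds.
Ivo is required at Sync and at Onboarding — holds.
OffsitePrep has to happen before Onboarding — holds.
Demo feeds into OffsitePrep, so it must come first — holds.
The Budget can't start until after the Sync — holds.
Ana needs to be at both Demo and Triage — holds.
Demo has to happen before Triage — holds.
Rae needs to be at both Sync and One-on-one — violated.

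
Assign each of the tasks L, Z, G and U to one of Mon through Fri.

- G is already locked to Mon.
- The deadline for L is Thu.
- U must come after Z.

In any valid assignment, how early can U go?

Precedence pushes U to at least Tue.
U at Tue is achievable: L in Mon, Z in Mon, G in Mon, U in Tue.

Tue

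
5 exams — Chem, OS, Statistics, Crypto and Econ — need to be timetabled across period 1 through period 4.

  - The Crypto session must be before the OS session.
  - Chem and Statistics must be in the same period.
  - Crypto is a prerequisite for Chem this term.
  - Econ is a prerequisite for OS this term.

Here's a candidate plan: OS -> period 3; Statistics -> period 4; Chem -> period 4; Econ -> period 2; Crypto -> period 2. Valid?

Valid

Crypto is a prerequisite for Chem this term — holds.
Chem and Statistics must be in the same period — holds.
Econ is a prerequisite for OS this term — holds.
The Crypto session must be before the OS session — holds.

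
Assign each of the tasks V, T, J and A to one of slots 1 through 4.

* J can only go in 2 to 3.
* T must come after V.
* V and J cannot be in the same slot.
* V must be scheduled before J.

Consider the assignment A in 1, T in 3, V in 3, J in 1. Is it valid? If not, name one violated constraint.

No. V must be scheduled before J is not satisfied.

V and J cannot be in the same slot — holds.
J can only go in 2 to 3 — violated.
T must come after V — violated.
V must be scheduled before J — violated.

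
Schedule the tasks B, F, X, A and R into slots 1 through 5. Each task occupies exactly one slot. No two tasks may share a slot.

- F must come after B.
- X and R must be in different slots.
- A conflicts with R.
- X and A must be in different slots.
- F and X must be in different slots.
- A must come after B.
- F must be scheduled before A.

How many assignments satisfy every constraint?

Splitting on B: it can be 1 (12), 2 (6), 3 (2). Listing each branch's schedules as (F, X, A, R):
B=1: (2,3,4,5) (2,3,5,4) (2,4,3,5) (2,4,5,3) (2,5,3,4) (2,5,4,3) (3,2,4,5) (3,2,5,4) (3,4,5,2) (3,5,4,2) (4,2,5,3) (4,3,5,2) — 12.
B=2: (3,1,4,5) (3,1,5,4) (3,4,5,1) (3,5,4,1) (4,1,5,3) (4,3,5,1) — 6.
B=3: (4,1,5,2) (4,2,5,1) — 2.
Summing: 12 + 6 + 2 = 20.

20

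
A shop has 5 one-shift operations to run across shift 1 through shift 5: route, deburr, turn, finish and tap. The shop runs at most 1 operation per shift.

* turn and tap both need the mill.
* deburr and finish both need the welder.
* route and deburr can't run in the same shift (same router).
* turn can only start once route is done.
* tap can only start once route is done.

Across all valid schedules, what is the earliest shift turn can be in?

shift 2

Precedence pushes turn to at least shift 2.
turn at shift 2 is achievable: route=shift 1; turn=shift 2; deburr=shift 4; finish=shift 5; tap=shift 3.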